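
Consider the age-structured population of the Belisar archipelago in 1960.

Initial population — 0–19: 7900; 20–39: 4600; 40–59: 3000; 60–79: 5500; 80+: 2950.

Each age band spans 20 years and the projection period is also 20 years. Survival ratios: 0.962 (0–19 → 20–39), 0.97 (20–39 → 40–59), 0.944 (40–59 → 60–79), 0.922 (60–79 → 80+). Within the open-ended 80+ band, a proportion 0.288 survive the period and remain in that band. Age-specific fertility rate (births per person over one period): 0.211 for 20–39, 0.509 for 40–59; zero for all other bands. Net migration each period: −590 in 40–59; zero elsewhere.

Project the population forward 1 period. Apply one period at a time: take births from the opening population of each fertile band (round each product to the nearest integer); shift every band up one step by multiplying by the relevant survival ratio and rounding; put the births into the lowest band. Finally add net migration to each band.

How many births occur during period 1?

— Period 1 —
Births: 4600 * 0.211 = 971 ; 3000 * 0.509 = 1527 ⇒ total 2498
20–39: 7900 * 0.962 = 7600
40–59: 4600 * 0.97 = 4462
60–79: 3000 * 0.944 = 2832
80+: 5500 * 0.922 + 2950 * 0.288 = 5071 + 850 = 5921
Net migration: 40–59 − 590 → 3872
End of period: [2498, 7600, 3872, 2832, 5921]

2498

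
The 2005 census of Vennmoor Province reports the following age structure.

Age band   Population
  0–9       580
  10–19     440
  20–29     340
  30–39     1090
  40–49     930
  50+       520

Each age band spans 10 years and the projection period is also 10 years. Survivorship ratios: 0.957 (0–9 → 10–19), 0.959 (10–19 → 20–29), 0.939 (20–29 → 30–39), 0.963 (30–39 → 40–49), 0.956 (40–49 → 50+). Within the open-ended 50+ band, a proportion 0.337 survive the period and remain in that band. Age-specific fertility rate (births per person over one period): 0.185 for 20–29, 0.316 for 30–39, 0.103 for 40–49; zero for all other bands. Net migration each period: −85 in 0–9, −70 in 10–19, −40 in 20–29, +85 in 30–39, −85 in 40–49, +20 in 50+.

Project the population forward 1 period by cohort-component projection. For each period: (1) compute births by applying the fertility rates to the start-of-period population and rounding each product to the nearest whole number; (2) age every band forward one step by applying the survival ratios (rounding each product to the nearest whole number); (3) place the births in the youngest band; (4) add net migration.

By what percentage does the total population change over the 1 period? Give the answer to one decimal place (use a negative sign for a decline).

-4.2

Period 1.
Births: 340 × 0.185 = 63  |  1090 × 0.316 = 344  |  930 × 0.103 = 96 ⇒ total 503
10–19: 580 × 0.957 = 555
20–29: 440 × 0.959 = 422
30–39: 340 × 0.939 = 319
40–49: 1090 × 0.963 = 1050
50+: 930 × 0.956 + 520 × 0.337 = 889 + 175 = 1064
Net migration: 0–9 − 85 → 418; 10–19 − 70 → 485; 20–29 − 40 → 382; 30–39 + 85 → 404; 40–49 − 85 → 965; 50+ + 20 → 1084
End of period: [418, 485, 382, 404, 965, 1084]
Total: 3900 → 3738; change = -162; percentage change = -4.2%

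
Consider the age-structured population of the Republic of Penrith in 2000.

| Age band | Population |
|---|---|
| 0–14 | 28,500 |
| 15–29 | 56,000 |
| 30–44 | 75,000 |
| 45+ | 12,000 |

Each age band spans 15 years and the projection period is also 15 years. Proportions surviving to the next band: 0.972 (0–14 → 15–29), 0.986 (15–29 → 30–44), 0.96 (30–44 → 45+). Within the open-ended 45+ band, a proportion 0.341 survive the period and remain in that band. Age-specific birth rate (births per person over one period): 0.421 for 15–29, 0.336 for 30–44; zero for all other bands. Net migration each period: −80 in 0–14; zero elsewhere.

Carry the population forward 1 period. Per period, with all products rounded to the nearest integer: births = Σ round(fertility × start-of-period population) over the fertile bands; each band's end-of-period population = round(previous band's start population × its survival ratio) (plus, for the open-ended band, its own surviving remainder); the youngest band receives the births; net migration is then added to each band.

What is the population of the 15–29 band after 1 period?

Period 1:
Births: 56000 × 0.421 = 23576  |  75000 × 0.336 = 25200 ⇒ total 48776
15–29: 28500 × 0.972 = 27702
30–44: 56000 × 0.986 = 55216
45+: 75000 × 0.96 + 12000 × 0.341 = 72000 + 4092 = 76092
Net migration: 0–14 − 80 → 48696
End of period: [48696, 27702, 55216, 76092]

27702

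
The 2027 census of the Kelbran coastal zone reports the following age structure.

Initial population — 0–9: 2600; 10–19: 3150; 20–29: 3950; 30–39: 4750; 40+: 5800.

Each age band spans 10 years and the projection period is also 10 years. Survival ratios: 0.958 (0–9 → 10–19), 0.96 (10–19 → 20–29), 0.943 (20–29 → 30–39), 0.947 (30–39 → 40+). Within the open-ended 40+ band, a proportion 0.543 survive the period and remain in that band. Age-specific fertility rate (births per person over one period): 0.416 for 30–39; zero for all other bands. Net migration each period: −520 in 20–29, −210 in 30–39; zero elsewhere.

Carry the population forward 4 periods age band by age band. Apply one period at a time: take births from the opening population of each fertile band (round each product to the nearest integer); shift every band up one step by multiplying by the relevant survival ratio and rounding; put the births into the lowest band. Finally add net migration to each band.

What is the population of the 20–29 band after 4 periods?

825

[period 1]
Births: 4750 × 0.416 = 1976
10–19: 2600 × 0.958 = 2491
20–29: 3150 × 0.96 = 3024
30–39: 3950 × 0.943 = 3725
40+: 4750 × 0.947 + 5800 × 0.543 = 4498 + 3149 = 7647
Net migration: 20–29 − 520 → 2504; 30–39 − 210 → 3515
End of period: [1976, 2491, 2504, 3515, 7647]
[period 2]
Births: 3515 × 0.416 = 1462
10–19: 1976 × 0.958 = 1893
20–29: 2491 × 0.96 = 2391
30–39: 2504 × 0.943 = 2361
40+: 3515 × 0.947 + 7647 × 0.543 = 3329 + 4152 = 7481
Net migration: 20–29 − 520 → 1871; 30–39 − 210 → 2151
End of period: [1462, 1893, 1871, 2151, 7481]
[period 3]
Births: 2151 × 0.416 = 895
10–19: 1462 × 0.958 = 1401
20–29: 1893 × 0.96 = 1817
30–39: 1871 × 0.943 = 1764
40+: 2151 × 0.947 + 7481 × 0.543 = 2037 + 4062 = 6099
Net migration: 20–29 − 520 → 1297; 30–39 − 210 → 1554
End of period: [895, 1401, 1297, 1554, 6099]
[period 4]
Births: 1554 × 0.416 = 646
10–19: 895 × 0.958 = 857
20–29: 1401 × 0.96 = 1345
30–39: 1297 × 0.943 = 1223
40+: 1554 × 0.947 + 6099 × 0.543 = 1472 + 3312 = 4784
Net migration: 20–29 − 520 → 825; 30–39 − 210 → 1013
End of period: [646, 857, 825, 1013, 4784]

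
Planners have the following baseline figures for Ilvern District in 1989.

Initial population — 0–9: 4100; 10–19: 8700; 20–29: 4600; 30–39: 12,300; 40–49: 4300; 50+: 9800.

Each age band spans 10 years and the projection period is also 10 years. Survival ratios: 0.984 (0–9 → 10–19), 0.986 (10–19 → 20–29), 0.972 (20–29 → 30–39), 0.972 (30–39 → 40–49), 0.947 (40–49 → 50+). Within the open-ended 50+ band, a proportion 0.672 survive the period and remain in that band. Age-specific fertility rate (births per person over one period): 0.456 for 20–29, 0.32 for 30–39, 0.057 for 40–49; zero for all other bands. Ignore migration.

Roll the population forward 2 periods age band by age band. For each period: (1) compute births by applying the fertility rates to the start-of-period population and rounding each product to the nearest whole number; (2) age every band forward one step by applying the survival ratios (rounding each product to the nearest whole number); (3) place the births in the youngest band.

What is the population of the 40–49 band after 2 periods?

4346

[period 1]
Births: 4600 * 0.456 = 2098  |  12300 * 0.32 = 3936  |  4300 * 0.057 = 245 — total 6279
10–19: 4100 * 0.984 = 4034
20–29: 8700 * 0.986 = 8578
30–39: 4600 * 0.972 = 4471
40–49: 12300 * 0.972 = 11956
50+: 4300 * 0.947 + 9800 * 0.672 = 4072 + 6586 = 10658
→ [6279, 4034, 8578, 4471, 11956, 10658]
[period 2]
Births: 8578 * 0.456 = 3912  |  4471 * 0.32 = 1431  |  11956 * 0.057 = 681 — total 6024
10–19: 6279 * 0.984 = 6179
20–29: 4034 * 0.986 = 3978
30–39: 8578 * 0.972 = 8338
40–49: 4471 * 0.972 = 4346
50+: 11956 * 0.947 + 10658 * 0.672 = 11322 + 7162 = 18484
→ [6024, 6179, 3978, 8338, 4346, 18484]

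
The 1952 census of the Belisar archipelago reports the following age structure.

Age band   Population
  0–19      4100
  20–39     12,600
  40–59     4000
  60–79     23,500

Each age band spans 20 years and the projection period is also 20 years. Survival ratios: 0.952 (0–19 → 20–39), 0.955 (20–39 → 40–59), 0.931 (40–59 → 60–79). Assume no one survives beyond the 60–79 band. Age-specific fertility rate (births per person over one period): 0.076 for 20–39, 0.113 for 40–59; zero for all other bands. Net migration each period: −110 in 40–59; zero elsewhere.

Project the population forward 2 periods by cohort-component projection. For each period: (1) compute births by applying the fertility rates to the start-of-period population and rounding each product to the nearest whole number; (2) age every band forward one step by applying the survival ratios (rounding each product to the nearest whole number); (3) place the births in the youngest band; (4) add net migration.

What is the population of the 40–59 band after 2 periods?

3617

Period 1:
Births: 12600 × 0.076 = 958  |  4000 × 0.113 = 452 → 1410
20–39: 4100 × 0.952 = 3903
40–59: 12600 × 0.955 = 12033
60–79: 4000 × 0.931 = 3724
Net migration: 40–59 − 110 → 11923
End of period: [1410, 3903, 11923, 3724]
Period 2:
Births: 3903 × 0.076 = 297  |  11923 × 0.113 = 1347 → 1644
20–39: 1410 × 0.952 = 1342
40–59: 3903 × 0.955 = 3727
60–79: 11923 × 0.931 = 11100
Net migration: 40–59 − 110 → 3617
End of period: [1644, 1342, 3617, 11100]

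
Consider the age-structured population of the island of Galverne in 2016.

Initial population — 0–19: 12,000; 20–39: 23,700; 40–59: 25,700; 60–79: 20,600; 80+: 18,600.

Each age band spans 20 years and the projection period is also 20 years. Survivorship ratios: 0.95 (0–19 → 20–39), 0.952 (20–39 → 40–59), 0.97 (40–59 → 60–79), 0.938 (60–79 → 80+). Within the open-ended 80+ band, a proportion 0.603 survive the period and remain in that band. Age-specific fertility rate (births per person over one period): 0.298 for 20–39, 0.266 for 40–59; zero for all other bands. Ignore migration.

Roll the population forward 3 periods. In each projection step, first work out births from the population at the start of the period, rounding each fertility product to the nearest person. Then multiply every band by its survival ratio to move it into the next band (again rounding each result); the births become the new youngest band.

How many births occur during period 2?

9398

Numbering the bands 1..5 from youngest to oldest:
Period 1:
Births: 23700 * 0.298 = 7063  |  25700 * 0.266 = 6836 — total 13899
Band 2: 12000 * 0.95 = 11400
Band 3: 23700 * 0.952 = 22562
Band 4: 25700 * 0.97 = 24929
Band 5: 20600 * 0.938 + 18600 * 0.603 = 19323 + 11216 = 30539
→ [13899, 11400, 22562, 24929, 30539]
Period 2:
Births: 11400 * 0.298 = 3397  |  22562 * 0.266 = 6001 — total 9398
Band 2: 13899 * 0.95 = 13204
Band 3: 11400 * 0.952 = 10853
Band 4: 22562 * 0.97 = 21885
Band 5: 24929 * 0.938 + 30539 * 0.603 = 23383 + 18415 = 41798
→ [9398, 13204, 10853, 21885, 41798]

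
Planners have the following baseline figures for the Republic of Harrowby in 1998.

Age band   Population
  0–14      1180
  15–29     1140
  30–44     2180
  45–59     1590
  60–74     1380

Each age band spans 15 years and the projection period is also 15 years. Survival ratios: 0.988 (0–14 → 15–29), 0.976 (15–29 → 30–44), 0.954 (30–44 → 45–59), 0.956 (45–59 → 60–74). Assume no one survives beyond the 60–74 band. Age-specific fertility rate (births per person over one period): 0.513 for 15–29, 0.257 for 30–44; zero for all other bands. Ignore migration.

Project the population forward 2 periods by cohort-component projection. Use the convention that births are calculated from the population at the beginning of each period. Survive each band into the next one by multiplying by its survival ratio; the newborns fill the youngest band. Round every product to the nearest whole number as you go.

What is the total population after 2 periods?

6203

Period 1.
Births: 1140 × 0.513 = 585  |  2180 × 0.257 = 560 → 1145
15–29: 1180 × 0.988 = 1166
30–44: 1140 × 0.976 = 1113
45–59: 2180 × 0.954 = 2080
60–74: 1590 × 0.956 = 1520
→ [1145, 1166, 1113, 2080, 1520]
Period 2.
Births: 1166 × 0.513 = 598  |  1113 × 0.257 = 286 → 884
15–29: 1145 × 0.988 = 1131
30–44: 1166 × 0.976 = 1138
45–59: 1113 × 0.954 = 1062
60–74: 2080 × 0.956 = 1988
→ [884, 1131, 1138, 1062, 1988]
Total after period 2: 884 + 1131 + 1138 + 1062 + 1988 = 6203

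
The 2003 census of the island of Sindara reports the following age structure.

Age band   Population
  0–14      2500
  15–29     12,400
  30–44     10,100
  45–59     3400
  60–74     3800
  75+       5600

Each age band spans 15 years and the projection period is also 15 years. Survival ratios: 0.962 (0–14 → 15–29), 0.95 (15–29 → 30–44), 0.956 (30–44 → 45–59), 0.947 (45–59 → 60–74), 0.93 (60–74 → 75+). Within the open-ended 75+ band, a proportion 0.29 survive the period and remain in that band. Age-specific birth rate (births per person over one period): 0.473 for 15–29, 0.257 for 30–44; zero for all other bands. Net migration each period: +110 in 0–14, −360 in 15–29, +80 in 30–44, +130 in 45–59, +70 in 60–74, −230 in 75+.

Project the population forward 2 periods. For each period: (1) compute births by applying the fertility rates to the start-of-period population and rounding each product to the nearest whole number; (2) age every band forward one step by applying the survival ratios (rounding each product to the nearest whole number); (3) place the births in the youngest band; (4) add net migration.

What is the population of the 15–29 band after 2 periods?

Call the groups 1 to 6, youngest first.
Period 1.
Births: 12400 * 0.473 = 5865  |  10100 * 0.257 = 2596 → total 8461
Group 2: 2500 * 0.962 = 2405
Group 3: 12400 * 0.95 = 11780
Group 4: 10100 * 0.956 = 9656
Group 5: 3400 * 0.947 = 3220
Group 6: 3800 * 0.93 + 5600 * 0.29 = 3534 + 1624 = 5158
Net migration: Group 1 + 110 → 8571; Group 2 − 360 → 2045; Group 3 + 80 → 11860; Group 4 + 130 → 9786; Group 5 + 70 → 3290; Group 6 − 230 → 4928
End of period: [8571, 2045, 11860, 9786, 3290, 4928]
Period 2.
Births: 2045 * 0.473 = 967  |  11860 * 0.257 = 3048 → total 4015
Group 2: 8571 * 0.962 = 8245
Group 3: 2045 * 0.95 = 1943
Group 4: 11860 * 0.956 = 11338
Group 5: 9786 * 0.947 = 9267
Group 6: 3290 * 0.93 + 4928 * 0.29 = 3060 + 1429 = 4489
Net migration: Group 1 + 110 → 4125; Group 2 − 360 → 7885; Group 3 + 80 → 2023; Group 4 + 130 → 11468; Group 5 + 70 → 9337; Group 6 − 230 → 4259
End of period: [4125, 7885, 2023, 11468, 9337, 4259]

7885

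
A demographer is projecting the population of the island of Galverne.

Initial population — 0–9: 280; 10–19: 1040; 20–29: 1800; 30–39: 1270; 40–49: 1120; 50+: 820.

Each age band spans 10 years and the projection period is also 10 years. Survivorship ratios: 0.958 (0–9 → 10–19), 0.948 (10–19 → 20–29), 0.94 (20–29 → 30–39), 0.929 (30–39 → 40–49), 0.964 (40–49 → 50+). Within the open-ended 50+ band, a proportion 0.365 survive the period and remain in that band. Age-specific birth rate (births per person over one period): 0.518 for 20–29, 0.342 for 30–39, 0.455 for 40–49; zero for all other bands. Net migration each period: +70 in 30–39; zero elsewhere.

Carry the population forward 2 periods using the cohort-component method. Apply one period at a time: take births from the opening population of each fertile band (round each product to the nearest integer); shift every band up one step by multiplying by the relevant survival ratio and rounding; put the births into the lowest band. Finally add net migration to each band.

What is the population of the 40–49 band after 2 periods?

1637

After projecting period 1:
Births: 1800 * 0.518 = 932  |  1270 * 0.342 = 434  |  1120 * 0.455 = 510 — total 1876
10–19: 280 * 0.958 = 268
20–29: 1040 * 0.948 = 986
30–39: 1800 * 0.94 = 1692
40–49: 1270 * 0.929 = 1180
50+: 1120 * 0.964 + 820 * 0.365 = 1080 + 299 = 1379
Net migration: 30–39 + 70 → 1762
Giving 1876 / 268 / 986 / 1762 / 1180 / 1379.
After projecting period 2:
Births: 986 * 0.518 = 511  |  1762 * 0.342 = 603  |  1180 * 0.455 = 537 — total 1651
10–19: 1876 * 0.958 = 1797
20–29: 268 * 0.948 = 254
30–39: 986 * 0.94 = 927
40–49: 1762 * 0.929 = 1637
50+: 1180 * 0.964 + 1379 * 0.365 = 1138 + 503 = 1641
Net migration: 30–39 + 70 → 997
Giving 1651 / 1797 / 254 / 997 / 1637 / 1641.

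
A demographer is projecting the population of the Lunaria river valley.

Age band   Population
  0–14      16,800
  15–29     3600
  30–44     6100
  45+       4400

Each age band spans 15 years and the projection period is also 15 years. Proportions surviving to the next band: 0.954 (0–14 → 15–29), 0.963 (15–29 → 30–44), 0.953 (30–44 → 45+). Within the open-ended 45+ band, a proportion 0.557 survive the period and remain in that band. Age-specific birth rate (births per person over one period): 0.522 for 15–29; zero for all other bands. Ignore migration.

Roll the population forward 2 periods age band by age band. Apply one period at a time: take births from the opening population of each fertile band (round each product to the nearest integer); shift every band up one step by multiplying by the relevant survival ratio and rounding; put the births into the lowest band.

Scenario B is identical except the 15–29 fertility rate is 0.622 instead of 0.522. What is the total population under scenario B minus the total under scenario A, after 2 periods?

Let group 1 be 0–14 through group 4 = 45+.
Period 1.
Births: 3600 × 0.522 = 1879
Group 2: 16800 × 0.954 = 16027
Group 3: 3600 × 0.963 = 3467
Group 4: 6100 × 0.953 + 4400 × 0.557 = 5813 + 2451 = 8264
→ [1879, 16027, 3467, 8264]
Period 2.
Births: 16027 × 0.522 = 8366
Group 2: 1879 × 0.954 = 1793
Group 3: 16027 × 0.963 = 15434
Group 4: 3467 × 0.953 + 8264 × 0.557 = 3304 + 4603 = 7907
→ [8366, 1793, 15434, 7907]
Scenario A total after 2 periods: 33500
Scenario B projection —
Period 1.
Births: 3600 × 0.622 = 2239
Group 2: 16800 × 0.954 = 16027
Group 3: 3600 × 0.963 = 3467
Group 4: 6100 × 0.953 + 4400 × 0.557 = 5813 + 2451 = 8264
→ [2239, 16027, 3467, 8264]
Period 2.
Births: 16027 × 0.622 = 9969
Group 2: 2239 × 0.954 = 2136
Group 3: 16027 × 0.963 = 15434
Group 4: 3467 × 0.953 + 8264 × 0.557 = 3304 + 4603 = 7907
→ [9969, 2136, 15434, 7907]
Scenario B total after 2 periods: 35446
Difference B − A = 35446 − 33500 = 1946

1946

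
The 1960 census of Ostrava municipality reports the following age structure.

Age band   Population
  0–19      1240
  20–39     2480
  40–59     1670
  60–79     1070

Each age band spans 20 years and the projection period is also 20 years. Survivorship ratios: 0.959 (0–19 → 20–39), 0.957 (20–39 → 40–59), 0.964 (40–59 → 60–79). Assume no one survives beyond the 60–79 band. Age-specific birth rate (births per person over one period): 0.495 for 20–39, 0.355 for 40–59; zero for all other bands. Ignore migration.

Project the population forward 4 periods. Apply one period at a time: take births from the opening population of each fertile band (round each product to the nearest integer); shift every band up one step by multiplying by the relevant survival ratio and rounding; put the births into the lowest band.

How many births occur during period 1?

1821

Period 1:
Births: 2480 × 0.495 = 1228 ; 1670 × 0.355 = 593 → total 1821
20–39: 1240 × 0.959 = 1189
40–59: 2480 × 0.957 = 2373
60–79: 1670 × 0.964 = 1610
→ [1821, 1189, 2373, 1610]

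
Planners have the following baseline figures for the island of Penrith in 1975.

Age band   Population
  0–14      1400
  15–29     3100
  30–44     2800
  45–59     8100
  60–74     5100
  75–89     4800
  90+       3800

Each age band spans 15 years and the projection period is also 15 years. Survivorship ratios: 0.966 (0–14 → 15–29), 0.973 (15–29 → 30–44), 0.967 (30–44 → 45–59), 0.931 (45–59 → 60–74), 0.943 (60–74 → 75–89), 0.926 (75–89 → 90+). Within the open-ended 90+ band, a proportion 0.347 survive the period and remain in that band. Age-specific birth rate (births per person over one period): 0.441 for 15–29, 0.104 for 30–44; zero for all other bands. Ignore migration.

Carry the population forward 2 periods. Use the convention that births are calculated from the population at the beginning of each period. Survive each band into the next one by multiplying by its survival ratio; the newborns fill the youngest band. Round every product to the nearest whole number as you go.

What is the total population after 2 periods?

Period 1:
Births: 3100 × 0.441 = 1367  |  2800 × 0.104 = 291 → total 1658
15–29: 1400 × 0.966 = 1352
30–44: 3100 × 0.973 = 3016
45–59: 2800 × 0.967 = 2708
60–74: 8100 × 0.931 = 7541
75–89: 5100 × 0.943 = 4809
90+: 4800 × 0.926 + 3800 × 0.347 = 4445 + 1319 = 5764
Giving 1658 / 1352 / 3016 / 2708 / 7541 / 4809 / 5764.
Period 2:
Births: 1352 × 0.441 = 596  |  3016 × 0.104 = 314 → total 910
15–29: 1658 × 0.966 = 1602
30–44: 1352 × 0.973 = 1315
45–59: 3016 × 0.967 = 2916
60–74: 2708 × 0.931 = 2521
75–89: 7541 × 0.943 = 7111
90+: 4809 × 0.926 + 5764 × 0.347 = 4453 + 2000 = 6453
Giving 910 / 1602 / 1315 / 2916 / 2521 / 7111 / 6453.
Total after period 2: 910 + 1602 + 1315 + 2916 + 2521 + 7111 + 6453 = 22828

22828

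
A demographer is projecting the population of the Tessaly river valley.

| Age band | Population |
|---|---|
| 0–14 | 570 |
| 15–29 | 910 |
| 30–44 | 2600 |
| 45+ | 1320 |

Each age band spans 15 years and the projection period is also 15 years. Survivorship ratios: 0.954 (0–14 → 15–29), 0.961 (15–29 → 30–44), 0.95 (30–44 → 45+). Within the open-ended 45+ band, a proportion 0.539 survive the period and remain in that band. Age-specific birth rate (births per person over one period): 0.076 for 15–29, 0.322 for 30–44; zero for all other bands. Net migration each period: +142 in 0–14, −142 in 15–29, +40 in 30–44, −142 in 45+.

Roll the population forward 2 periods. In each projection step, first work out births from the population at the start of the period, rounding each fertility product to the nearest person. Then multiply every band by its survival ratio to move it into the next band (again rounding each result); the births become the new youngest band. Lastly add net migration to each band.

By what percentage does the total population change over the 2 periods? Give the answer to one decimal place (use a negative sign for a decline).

Numbering the bands 1..4 from youngest to oldest:
— Period 1 —
Births: 910 × 0.076 = 69, 2600 × 0.322 = 837 → 906
Band 2: 570 × 0.954 = 544
Band 3: 910 × 0.961 = 875
Band 4: 2600 × 0.95 + 1320 × 0.539 = 2470 + 711 = 3181
Net migration: Band 1 + 142 → 1048; Band 2 − 142 → 402; Band 3 + 40 → 915; Band 4 − 142 → 3039
Giving 1048 / 402 / 915 / 3039.
— Period 2 —
Births: 402 × 0.076 = 31, 915 × 0.322 = 295 → 326
Band 2: 1048 × 0.954 = 1000
Band 3: 402 × 0.961 = 386
Band 4: 915 × 0.95 + 3039 × 0.539 = 869 + 1638 = 2507
Net migration: Band 1 + 142 → 468; Band 2 − 142 → 858; Band 3 + 40 → 426; Band 4 − 142 → 2365
Giving 468 / 858 / 426 / 2365.
Total: 5400 → 4117; change = -1283; percentage change = -23.8%

-23.8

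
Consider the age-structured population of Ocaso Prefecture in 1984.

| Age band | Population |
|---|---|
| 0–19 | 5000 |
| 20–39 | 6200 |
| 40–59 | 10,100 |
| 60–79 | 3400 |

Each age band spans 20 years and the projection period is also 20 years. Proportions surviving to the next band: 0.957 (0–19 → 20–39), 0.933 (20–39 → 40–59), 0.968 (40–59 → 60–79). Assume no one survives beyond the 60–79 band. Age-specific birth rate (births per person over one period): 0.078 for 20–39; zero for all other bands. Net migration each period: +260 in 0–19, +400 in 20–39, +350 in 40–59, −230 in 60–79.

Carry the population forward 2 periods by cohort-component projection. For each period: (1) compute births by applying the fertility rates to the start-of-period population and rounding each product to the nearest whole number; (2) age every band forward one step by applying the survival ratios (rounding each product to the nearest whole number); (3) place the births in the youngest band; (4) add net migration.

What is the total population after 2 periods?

Numbering the groups 1..4 from youngest to oldest:
[period 1]
Births: 6200 * 0.078 = 484
Group 2: 5000 * 0.957 = 4785
Group 3: 6200 * 0.933 = 5785
Group 4: 10100 * 0.968 = 9777
Net migration: Group 1 + 260 → 744; Group 2 + 400 → 5185; Group 3 + 350 → 6135; Group 4 − 230 → 9547
End of period: [744, 5185, 6135, 9547]
[period 2]
Births: 5185 * 0.078 = 404
Group 2: 744 * 0.957 = 712
Group 3: 5185 * 0.933 = 4838
Group 4: 6135 * 0.968 = 5939
Net migration: Group 1 + 260 → 664; Group 2 + 400 → 1112; Group 3 + 350 → 5188; Group 4 − 230 → 5709
End of period: [664, 1112, 5188, 5709]
Total after period 2: 664 + 1112 + 5188 + 5709 = 12673

12673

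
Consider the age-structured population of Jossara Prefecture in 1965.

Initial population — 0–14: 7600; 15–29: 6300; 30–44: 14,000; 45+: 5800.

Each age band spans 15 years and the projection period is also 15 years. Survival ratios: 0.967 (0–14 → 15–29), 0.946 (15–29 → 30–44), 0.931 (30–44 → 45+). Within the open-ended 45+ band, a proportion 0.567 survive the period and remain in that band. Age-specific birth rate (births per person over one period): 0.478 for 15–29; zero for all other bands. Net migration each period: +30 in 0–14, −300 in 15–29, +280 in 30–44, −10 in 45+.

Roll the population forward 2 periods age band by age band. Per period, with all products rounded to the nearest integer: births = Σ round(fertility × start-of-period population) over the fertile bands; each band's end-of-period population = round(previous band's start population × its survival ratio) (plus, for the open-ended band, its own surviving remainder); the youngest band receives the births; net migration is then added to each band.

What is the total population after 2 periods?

28036

Let band 1 be 0–14 through band 4 = 45+.
[period 1]
Births: 6300 × 0.478 = 3011
Band 2: 7600 × 0.967 = 7349
Band 3: 6300 × 0.946 = 5960
Band 4: 14000 × 0.931 + 5800 × 0.567 = 13034 + 3289 = 16323
Net migration: Band 1 + 30 → 3041; Band 2 − 300 → 7049; Band 3 + 280 → 6240; Band 4 − 10 → 16313
Population now: 0–14=3041, 15–29=7049, 30–44=6240, 45+=16313
[period 2]
Births: 7049 × 0.478 = 3369
Band 2: 3041 × 0.967 = 2941
Band 3: 7049 × 0.946 = 6668
Band 4: 6240 × 0.931 + 16313 × 0.567 = 5809 + 9249 = 15058
Net migration: Band 1 + 30 → 3399; Band 2 − 300 → 2641; Band 3 + 280 → 6948; Band 4 − 10 → 15048
Population now: 0–14=3399, 15–29=2641, 30–44=6948, 45+=15048
Total after period 2: 3399 + 2641 + 6948 + 15048 = 28036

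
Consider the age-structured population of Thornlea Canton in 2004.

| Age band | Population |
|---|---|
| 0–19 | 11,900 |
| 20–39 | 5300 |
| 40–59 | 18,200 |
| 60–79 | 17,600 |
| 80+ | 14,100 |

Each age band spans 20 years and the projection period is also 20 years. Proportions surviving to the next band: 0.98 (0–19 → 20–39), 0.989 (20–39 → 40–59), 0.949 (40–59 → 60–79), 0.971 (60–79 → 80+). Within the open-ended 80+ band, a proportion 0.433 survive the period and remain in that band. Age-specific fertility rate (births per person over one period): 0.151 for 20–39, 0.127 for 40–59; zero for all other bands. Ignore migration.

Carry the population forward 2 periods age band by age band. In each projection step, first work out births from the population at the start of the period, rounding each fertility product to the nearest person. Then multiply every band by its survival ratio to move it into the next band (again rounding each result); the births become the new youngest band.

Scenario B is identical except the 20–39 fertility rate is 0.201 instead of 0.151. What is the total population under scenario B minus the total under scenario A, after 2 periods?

[period 1]
Births: 5300 × 0.151 = 800 ; 18200 × 0.127 = 2311 ⇒ total 3111
20–39: 11900 × 0.98 = 11662
40–59: 5300 × 0.989 = 5242
60–79: 18200 × 0.949 = 17272
80+: 17600 × 0.971 + 14100 × 0.433 = 17090 + 6105 = 23195
Population now: 0–19=3111, 20–39=11662, 40–59=5242, 60–79=17272, 80+=23195
[period 2]
Births: 11662 × 0.151 = 1761 ; 5242 × 0.127 = 666 ⇒ total 2427
20–39: 3111 × 0.98 = 3049
40–59: 11662 × 0.989 = 11534
60–79: 5242 × 0.949 = 4975
80+: 17272 × 0.971 + 23195 × 0.433 = 16771 + 10043 = 26814
Population now: 0–19=2427, 20–39=3049, 40–59=11534, 60–79=4975, 80+=26814
Scenario A total after 2 periods: 48799
Scenario B projection —
[period 1]
Births: 5300 × 0.201 = 1065 ; 18200 × 0.127 = 2311 ⇒ total 3376
20–39: 11900 × 0.98 = 11662
40–59: 5300 × 0.989 = 5242
60–79: 18200 × 0.949 = 17272
80+: 17600 × 0.971 + 14100 × 0.433 = 17090 + 6105 = 23195
Population now: 0–19=3376, 20–39=11662, 40–59=5242, 60–79=17272, 80+=23195
[period 2]
Births: 11662 × 0.201 = 2344 ; 5242 × 0.127 = 666 ⇒ total 3010
20–39: 3376 × 0.98 = 3308
40–59: 11662 × 0.989 = 11534
60–79: 5242 × 0.949 = 4975
80+: 17272 × 0.971 + 23195 × 0.433 = 16771 + 10043 = 26814
Population now: 0–19=3010, 20–39=3308, 40–59=11534, 60–79=4975, 80+=26814
Scenario B total after 2 periods: 49641
Difference B − A = 49641 − 48799 = 842

842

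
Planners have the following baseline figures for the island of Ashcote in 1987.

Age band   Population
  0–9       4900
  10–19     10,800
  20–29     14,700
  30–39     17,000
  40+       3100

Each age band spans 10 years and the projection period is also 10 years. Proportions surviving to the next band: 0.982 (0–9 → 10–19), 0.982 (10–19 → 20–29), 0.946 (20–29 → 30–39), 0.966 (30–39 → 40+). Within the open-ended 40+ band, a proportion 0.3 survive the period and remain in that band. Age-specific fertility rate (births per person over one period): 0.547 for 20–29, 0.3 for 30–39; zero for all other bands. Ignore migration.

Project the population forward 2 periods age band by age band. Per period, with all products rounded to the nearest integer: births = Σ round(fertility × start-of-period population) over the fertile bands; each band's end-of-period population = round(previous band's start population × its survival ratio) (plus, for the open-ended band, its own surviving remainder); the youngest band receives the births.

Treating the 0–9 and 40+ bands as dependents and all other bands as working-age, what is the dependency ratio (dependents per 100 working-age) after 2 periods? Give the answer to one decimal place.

103.4

Period 1.
Births: 14700 × 0.547 = 8041  |  17000 × 0.3 = 5100 ⇒ total 13141
10–19: 4900 × 0.982 = 4812
20–29: 10800 × 0.982 = 10606
30–39: 14700 × 0.946 = 13906
40+: 17000 × 0.966 + 3100 × 0.3 = 16422 + 930 = 17352
Population now: 0–9=13141, 10–19=4812, 20–29=10606, 30–39=13906, 40+=17352
Period 2.
Births: 10606 × 0.547 = 5801  |  13906 × 0.3 = 4172 ⇒ total 9973
10–19: 13141 × 0.982 = 12904
20–29: 4812 × 0.982 = 4725
30–39: 10606 × 0.946 = 10033
40+: 13906 × 0.966 + 17352 × 0.3 = 13433 + 5206 = 18639
Population now: 0–9=9973, 10–19=12904, 20–29=4725, 30–39=10033, 40+=18639
Dependents (band 0–9 + band 40+) = 9973 + 18639 = 28612; working-age = 27662; ratio = 28612/27662 × 100 = 103.4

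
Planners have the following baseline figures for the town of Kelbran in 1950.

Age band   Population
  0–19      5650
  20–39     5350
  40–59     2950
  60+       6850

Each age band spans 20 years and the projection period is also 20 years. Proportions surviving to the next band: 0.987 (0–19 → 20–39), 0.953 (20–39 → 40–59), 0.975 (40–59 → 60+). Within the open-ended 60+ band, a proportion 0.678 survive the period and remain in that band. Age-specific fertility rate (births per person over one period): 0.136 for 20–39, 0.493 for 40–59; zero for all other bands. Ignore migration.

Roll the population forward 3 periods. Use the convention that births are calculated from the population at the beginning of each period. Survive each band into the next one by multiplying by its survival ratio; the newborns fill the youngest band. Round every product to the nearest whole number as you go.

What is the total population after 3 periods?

Let band 1 be 0–19 through band 4 = 60+.
After projecting period 1:
Births: 5350 × 0.136 = 728, 2950 × 0.493 = 1454 → total 2182
Band 2: 5650 × 0.987 = 5577
Band 3: 5350 × 0.953 = 5099
Band 4: 2950 × 0.975 + 6850 × 0.678 = 2876 + 4644 = 7520
Giving 2182 / 5577 / 5099 / 7520.
After projecting period 2:
Births: 5577 × 0.136 = 758, 5099 × 0.493 = 2514 → total 3272
Band 2: 2182 × 0.987 = 2154
Band 3: 5577 × 0.953 = 5315
Band 4: 5099 × 0.975 + 7520 × 0.678 = 4972 + 5099 = 10071
Giving 3272 / 2154 / 5315 / 10071.
After projecting period 3:
Births: 2154 × 0.136 = 293, 5315 × 0.493 = 2620 → total 2913
Band 2: 3272 × 0.987 = 3229
Band 3: 2154 × 0.953 = 2053
Band 4: 5315 × 0.975 + 10071 × 0.678 = 5182 + 6828 = 12010
Giving 2913 / 3229 / 2053 / 12010.
Total after period 3: 2913 + 3229 + 2053 + 12010 = 20205

20205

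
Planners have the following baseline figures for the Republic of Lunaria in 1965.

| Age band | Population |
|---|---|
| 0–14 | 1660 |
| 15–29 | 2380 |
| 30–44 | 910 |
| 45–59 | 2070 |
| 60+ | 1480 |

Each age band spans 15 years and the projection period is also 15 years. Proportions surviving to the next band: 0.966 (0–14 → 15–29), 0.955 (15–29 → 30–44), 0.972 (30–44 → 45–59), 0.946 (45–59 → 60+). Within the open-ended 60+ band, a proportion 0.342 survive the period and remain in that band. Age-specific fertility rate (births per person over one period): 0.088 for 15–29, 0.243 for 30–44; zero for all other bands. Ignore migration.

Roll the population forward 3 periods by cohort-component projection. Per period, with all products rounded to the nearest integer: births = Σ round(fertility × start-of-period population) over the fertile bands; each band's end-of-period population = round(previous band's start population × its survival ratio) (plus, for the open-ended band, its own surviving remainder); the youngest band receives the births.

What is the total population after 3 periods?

After projecting period 1:
Births: 2380 × 0.088 = 209 ; 910 × 0.243 = 221 — total 430
15–29: 1660 × 0.966 = 1604
30–44: 2380 × 0.955 = 2273
45–59: 910 × 0.972 = 885
60+: 2070 × 0.946 + 1480 × 0.342 = 1958 + 506 = 2464
→ [430, 1604, 2273, 885, 2464]
After projecting period 2:
Births: 1604 × 0.088 = 141 ; 2273 × 0.243 = 552 — total 693
15–29: 430 × 0.966 = 415
30–44: 1604 × 0.955 = 1532
45–59: 2273 × 0.972 = 2209
60+: 885 × 0.946 + 2464 × 0.342 = 837 + 843 = 1680
→ [693, 415, 1532, 2209, 1680]
After projecting period 3:
Births: 415 × 0.088 = 37 ; 1532 × 0.243 = 372 — total 409
15–29: 693 × 0.966 = 669
30–44: 415 × 0.955 = 396
45–59: 1532 × 0.972 = 1489
60+: 2209 × 0.946 + 1680 × 0.342 = 2090 + 575 = 2665
→ [409, 669, 396, 1489, 2665]
Total after period 3: 409 + 669 + 396 + 1489 + 2665 = 5628

5628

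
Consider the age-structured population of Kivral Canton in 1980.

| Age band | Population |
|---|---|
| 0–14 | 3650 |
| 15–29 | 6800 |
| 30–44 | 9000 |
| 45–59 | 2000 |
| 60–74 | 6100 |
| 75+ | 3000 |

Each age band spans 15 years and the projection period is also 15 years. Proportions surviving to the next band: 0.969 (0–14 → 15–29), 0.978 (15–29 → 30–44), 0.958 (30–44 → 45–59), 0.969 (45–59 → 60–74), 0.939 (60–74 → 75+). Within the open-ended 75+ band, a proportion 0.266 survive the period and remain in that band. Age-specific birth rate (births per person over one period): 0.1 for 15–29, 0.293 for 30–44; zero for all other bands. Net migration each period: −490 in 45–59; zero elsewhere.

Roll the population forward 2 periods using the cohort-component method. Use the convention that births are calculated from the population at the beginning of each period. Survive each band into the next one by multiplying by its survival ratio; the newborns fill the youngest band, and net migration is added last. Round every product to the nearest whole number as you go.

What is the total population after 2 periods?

— Period 1 —
Births: 6800 × 0.1 = 680 ; 9000 × 0.293 = 2637 — total 3317
15–29: 3650 × 0.969 = 3537
30–44: 6800 × 0.978 = 6650
45–59: 9000 × 0.958 = 8622
60–74: 2000 × 0.969 = 1938
75+: 6100 × 0.939 + 3000 × 0.266 = 5728 + 798 = 6526
Net migration: 45–59 − 490 → 8132
Population now: 0–14=3317, 15–29=3537, 30–44=6650, 45–59=8132, 60–74=1938, 75+=6526
— Period 2 —
Births: 3537 × 0.1 = 354 ; 6650 × 0.293 = 1948 — total 2302
15–29: 3317 × 0.969 = 3214
30–44: 3537 × 0.978 = 3459
45–59: 6650 × 0.958 = 6371
60–74: 8132 × 0.969 = 7880
75+: 1938 × 0.939 + 6526 × 0.266 = 1820 + 1736 = 3556
Net migration: 45–59 − 490 → 5881
Population now: 0–14=2302, 15–29=3214, 30–44=3459, 45–59=5881, 60–74=7880, 75+=3556
Total after period 2: 2302 + 3214 + 3459 + 5881 + 7880 + 3556 = 26292

26292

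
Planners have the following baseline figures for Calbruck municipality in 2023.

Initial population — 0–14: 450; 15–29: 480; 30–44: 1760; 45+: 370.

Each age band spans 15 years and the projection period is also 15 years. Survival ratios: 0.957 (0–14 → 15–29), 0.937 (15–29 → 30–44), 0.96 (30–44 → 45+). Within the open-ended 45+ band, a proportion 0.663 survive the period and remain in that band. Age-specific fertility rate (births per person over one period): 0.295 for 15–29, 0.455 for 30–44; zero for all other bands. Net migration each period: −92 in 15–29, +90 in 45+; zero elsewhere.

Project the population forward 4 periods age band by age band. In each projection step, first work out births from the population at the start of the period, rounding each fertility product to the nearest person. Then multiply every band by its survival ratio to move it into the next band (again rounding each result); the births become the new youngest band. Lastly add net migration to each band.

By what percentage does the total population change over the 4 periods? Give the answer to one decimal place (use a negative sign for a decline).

(Bands numbered youngest = 1 to oldest = 4.)
— Period 1 —
Births: 480 * 0.295 = 142, 1760 * 0.455 = 801 ⇒ total 943
Band 2: 450 * 0.957 = 431
Band 3: 480 * 0.937 = 450
Band 4: 1760 * 0.96 + 370 * 0.663 = 1690 + 245 = 1935
Net migration: Band 2 − 92 → 339; Band 4 + 90 → 2025
→ [943, 339, 450, 2025]
— Period 2 —
Births: 339 * 0.295 = 100, 450 * 0.455 = 205 ⇒ total 305
Band 2: 943 * 0.957 = 902
Band 3: 339 * 0.937 = 318
Band 4: 450 * 0.96 + 2025 * 0.663 = 432 + 1343 = 1775
Net migration: Band 2 − 92 → 810; Band 4 + 90 → 1865
→ [305, 810, 318, 1865]
— Period 3 —
Births: 810 * 0.295 = 239, 318 * 0.455 = 145 ⇒ total 384
Band 2: 305 * 0.957 = 292
Band 3: 810 * 0.937 = 759
Band 4: 318 * 0.96 + 1865 * 0.663 = 305 + 1236 = 1541
Net migration: Band 2 − 92 → 200; Band 4 + 90 → 1631
→ [384, 200, 759, 1631]
— Period 4 —
Births: 200 * 0.295 = 59, 759 * 0.455 = 345 ⇒ total 404
Band 2: 384 * 0.957 = 367
Band 3: 200 * 0.937 = 187
Band 4: 759 * 0.96 + 1631 * 0.663 = 729 + 1081 = 1810
Net migration: Band 2 − 92 → 275; Band 4 + 90 → 1900
→ [404, 275, 187, 1900]
Total: 3060 → 2766; change = -294; percentage change = -9.6%

-9.6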